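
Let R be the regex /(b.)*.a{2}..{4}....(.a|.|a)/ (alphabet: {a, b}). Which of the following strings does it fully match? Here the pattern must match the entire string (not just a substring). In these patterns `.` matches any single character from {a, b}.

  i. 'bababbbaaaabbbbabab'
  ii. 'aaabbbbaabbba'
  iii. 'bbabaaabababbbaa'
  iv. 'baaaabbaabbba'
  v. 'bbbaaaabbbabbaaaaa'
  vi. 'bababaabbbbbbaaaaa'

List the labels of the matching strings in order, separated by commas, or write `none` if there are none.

i, ii, iv, v, vi

i → match
ii → match
iii → no match
iv → match
v → match
vi → match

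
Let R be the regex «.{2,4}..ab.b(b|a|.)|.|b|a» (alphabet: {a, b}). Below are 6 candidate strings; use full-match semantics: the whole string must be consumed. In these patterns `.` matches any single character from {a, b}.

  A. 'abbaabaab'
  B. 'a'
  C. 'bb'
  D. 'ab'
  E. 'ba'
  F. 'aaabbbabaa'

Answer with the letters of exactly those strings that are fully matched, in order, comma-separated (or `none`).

A → no match
B → match
C → no match
D → no match
E → no match
F → no match

B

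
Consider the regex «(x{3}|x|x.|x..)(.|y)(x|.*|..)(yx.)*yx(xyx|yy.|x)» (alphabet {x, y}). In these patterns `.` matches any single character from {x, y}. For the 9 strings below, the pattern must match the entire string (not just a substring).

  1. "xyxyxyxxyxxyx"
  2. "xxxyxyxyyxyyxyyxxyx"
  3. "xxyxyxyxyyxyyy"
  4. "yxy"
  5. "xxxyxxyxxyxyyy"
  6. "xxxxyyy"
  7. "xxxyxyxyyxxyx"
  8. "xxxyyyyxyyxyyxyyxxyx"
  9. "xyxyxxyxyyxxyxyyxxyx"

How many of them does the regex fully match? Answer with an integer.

1 → match
2 → match
3 → match
4 → no match — must start with "x"
5 → match
6 → no match
7 → match
8 → match
9 → match
Total matched: 7

7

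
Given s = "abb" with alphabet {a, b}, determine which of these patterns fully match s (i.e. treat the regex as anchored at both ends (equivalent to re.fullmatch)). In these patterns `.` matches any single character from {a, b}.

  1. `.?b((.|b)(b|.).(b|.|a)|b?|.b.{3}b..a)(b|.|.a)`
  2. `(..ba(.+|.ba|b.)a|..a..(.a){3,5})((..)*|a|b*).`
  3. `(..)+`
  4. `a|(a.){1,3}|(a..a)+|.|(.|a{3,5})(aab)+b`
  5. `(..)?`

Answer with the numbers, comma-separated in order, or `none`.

1 → match
2 → no match
3 → no match
4 → no match
5 → no match

1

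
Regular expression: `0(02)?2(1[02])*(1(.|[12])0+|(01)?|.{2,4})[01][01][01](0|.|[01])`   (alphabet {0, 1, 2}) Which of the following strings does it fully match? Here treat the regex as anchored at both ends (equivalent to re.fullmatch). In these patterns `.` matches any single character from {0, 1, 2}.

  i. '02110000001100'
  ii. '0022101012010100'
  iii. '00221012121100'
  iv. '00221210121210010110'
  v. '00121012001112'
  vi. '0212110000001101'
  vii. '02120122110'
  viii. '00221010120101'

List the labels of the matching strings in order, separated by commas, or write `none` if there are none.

i → match
ii → match
iii → match
iv → match
v → no match
vi → match
vii. '02120122110' → no match
viii → match

i, ii, iii, iv, vi, viii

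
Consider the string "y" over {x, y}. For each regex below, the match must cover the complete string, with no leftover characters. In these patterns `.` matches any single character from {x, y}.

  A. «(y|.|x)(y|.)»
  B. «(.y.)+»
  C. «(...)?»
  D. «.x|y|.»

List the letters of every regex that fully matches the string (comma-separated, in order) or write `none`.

A → no match
B → no match
C → no match
D → match

D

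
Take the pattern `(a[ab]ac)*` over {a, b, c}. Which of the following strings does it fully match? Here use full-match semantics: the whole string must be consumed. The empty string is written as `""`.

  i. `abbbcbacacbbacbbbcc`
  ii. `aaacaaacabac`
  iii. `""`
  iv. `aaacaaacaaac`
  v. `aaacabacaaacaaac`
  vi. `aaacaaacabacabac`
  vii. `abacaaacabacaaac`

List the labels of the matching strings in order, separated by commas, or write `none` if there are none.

i → no match
ii → match
iii → match
iv → match
v → match
vi → match
vii → match

ii, iii, iv, v, vi, vii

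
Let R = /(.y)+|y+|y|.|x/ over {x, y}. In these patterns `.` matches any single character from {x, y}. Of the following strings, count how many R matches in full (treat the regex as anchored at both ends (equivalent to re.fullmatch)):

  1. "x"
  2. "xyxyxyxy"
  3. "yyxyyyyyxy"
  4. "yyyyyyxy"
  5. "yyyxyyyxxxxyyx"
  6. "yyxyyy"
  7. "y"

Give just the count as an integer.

6

1 → match
2 → match
3 → match
4 → match
5 → no match
6 → match
7 → match
Total matched: 6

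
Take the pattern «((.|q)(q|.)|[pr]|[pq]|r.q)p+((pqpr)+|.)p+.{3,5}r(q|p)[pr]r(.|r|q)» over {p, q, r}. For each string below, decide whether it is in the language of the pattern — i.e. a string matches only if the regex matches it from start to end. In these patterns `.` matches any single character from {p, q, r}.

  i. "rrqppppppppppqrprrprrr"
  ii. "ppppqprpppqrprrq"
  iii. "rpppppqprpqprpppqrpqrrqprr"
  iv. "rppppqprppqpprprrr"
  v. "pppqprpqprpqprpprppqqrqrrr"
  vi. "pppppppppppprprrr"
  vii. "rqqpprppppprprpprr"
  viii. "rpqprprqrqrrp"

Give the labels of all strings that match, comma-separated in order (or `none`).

i, ii, iii, iv, v, vi, vii, viii

i → match
ii → match
iii → match
iv → match
v → match
vi → match
vii → match
viii → match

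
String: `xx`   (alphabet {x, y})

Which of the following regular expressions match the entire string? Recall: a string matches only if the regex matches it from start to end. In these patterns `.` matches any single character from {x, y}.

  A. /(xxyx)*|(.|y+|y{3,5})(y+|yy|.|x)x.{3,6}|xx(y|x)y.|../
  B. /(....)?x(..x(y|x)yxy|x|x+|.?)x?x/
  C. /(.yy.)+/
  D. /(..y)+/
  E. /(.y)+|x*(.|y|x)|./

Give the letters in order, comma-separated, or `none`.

A, B, E

A → match
B → match
C → no match
D → no match — must end with `y`
E → match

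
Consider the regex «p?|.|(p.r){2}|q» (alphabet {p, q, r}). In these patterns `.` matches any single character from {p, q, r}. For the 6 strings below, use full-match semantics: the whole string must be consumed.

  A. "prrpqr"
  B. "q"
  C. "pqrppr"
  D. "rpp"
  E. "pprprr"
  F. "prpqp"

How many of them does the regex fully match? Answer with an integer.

A → match
B → match
C → match
D → no match
E → match
F → no match
Total matched: 4

4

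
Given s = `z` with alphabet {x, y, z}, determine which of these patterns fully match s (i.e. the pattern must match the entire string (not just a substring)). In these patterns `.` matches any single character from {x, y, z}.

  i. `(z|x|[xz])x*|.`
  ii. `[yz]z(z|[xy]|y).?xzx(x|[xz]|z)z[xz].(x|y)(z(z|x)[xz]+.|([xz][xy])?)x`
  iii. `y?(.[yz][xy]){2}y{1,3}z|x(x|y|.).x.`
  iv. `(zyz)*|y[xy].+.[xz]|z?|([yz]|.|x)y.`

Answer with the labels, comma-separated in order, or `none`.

i → match
ii → no match — must end with `x`
iii → no match
iv → match

i, iv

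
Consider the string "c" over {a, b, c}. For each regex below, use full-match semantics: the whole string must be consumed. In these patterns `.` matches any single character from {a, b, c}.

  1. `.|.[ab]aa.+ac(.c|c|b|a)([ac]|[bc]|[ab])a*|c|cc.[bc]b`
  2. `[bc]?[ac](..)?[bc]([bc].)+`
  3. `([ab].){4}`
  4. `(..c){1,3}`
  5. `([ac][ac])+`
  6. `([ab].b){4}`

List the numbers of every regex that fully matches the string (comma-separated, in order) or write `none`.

1 → match
2 → no match
3 → no match
4 → no match
5 → no match
6 → no match — must end with "b"

1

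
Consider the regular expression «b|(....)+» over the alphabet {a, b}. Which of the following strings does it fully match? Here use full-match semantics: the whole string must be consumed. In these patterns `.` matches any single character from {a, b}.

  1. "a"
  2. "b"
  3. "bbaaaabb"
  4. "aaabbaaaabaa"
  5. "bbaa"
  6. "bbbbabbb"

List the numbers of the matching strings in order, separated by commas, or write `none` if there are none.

1 → no match
2 → match
3 → match
4 → match
5 → match
6 → match

2, 3, 4, 5, 6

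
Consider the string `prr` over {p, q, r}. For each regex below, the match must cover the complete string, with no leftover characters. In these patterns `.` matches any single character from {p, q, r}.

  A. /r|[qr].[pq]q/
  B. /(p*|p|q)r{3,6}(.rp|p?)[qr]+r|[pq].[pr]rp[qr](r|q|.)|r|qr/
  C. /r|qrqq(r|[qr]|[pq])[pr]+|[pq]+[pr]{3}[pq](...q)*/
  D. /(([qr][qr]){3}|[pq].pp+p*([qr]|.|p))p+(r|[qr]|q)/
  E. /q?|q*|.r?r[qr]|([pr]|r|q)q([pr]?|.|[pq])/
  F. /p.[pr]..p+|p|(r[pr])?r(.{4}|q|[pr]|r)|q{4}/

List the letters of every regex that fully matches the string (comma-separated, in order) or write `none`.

E

A → no match
B → no match
C → no match
D → no match
E → match
F → no match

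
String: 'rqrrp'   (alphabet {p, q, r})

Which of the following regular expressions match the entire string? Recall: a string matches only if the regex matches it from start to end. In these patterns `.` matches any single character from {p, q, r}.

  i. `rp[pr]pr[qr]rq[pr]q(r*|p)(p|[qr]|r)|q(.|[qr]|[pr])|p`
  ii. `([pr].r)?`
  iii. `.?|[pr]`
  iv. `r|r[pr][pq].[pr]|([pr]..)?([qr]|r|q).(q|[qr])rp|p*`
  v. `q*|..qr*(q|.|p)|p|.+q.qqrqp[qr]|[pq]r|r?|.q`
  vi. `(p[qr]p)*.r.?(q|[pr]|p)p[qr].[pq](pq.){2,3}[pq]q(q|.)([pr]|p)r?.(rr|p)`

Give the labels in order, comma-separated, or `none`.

i → no match
ii → no match
iii → no match
iv → match
v → no match
vi → no match

iv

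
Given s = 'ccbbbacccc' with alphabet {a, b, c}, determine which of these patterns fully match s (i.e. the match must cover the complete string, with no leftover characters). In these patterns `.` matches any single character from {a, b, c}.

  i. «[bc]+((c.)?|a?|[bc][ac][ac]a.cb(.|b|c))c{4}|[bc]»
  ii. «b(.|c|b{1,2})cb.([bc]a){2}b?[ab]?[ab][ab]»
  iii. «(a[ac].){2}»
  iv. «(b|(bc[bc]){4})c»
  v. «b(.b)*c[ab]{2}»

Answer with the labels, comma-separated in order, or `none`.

i

i → match
ii → no match — must start with 'b'
iii → no match — must start with 'a'
iv → no match
v → no match — must start with 'b'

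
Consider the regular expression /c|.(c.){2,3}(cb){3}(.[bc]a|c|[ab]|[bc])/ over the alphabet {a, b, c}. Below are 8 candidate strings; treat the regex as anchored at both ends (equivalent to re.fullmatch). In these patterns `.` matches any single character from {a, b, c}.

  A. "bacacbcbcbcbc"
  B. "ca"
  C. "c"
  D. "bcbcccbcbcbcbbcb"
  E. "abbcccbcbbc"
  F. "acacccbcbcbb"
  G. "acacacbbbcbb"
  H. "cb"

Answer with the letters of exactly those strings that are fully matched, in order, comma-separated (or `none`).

C, F

A → no match
B → no match
C → match
D → no match
E → no match
F → match
G → no match
H → no match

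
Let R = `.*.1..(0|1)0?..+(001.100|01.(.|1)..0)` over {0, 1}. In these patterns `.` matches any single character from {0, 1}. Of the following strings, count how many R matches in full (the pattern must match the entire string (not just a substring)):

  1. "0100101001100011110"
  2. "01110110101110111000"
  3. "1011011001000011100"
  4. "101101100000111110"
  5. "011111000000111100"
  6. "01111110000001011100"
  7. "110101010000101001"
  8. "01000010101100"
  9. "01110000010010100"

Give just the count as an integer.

6

1 → no match
2 → match
3 → match
4 → match
5 → match
6 → no match
7 → no match
8 → match
9 → match
Total matched: 6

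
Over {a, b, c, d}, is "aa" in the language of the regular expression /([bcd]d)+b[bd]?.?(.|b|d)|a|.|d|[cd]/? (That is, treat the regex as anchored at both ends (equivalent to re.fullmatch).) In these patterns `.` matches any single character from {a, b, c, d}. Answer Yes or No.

No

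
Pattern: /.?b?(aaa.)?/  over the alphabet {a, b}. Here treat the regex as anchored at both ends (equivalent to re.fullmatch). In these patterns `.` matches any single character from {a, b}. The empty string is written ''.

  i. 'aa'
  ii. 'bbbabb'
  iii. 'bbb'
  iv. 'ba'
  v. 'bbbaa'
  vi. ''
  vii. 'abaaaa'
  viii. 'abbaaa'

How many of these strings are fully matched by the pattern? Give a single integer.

i → no match
ii → no match
iii → no match
iv → no match
v → no match
vi → match
vii → match
viii → no match
Total matched: 2

2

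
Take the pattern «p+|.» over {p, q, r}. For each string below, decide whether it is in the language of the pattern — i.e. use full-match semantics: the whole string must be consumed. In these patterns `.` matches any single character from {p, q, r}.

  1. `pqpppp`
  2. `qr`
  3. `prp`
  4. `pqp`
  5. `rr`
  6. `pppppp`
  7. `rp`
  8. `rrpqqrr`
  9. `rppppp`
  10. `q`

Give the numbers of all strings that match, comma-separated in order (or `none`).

1. `pqpppp` → no match
2. `qr` → no match
3. `prp` → no match
4. `pqp` → no match
5. `rr` → no match
6. `pppppp` → match
7. `rp` → no match
8. `rrpqqrr` → no match
9. `rppppp` → no match
10. `q` → match

6, 10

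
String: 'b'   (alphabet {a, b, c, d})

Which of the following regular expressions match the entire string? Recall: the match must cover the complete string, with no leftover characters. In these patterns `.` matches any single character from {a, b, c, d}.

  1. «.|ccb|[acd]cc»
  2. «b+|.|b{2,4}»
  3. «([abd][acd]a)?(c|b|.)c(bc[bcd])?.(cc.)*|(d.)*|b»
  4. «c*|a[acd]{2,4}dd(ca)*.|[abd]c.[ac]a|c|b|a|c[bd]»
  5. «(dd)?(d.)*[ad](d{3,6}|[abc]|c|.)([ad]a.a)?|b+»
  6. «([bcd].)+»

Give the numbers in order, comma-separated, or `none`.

1 → match
2 → match
3 → match
4 → match
5 → match
6 → no match

1, 2, 3, 4, 5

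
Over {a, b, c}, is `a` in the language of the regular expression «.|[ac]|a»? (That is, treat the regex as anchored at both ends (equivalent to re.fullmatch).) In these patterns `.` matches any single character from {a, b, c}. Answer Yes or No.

Yes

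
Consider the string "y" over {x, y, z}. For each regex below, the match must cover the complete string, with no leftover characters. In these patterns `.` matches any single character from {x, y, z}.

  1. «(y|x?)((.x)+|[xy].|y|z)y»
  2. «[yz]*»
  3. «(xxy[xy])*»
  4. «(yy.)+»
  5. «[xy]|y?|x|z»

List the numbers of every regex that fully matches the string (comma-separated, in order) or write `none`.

2, 5

1 → no match
2 → match
3 → no match
4 → no match — must start with "yy"
5 → match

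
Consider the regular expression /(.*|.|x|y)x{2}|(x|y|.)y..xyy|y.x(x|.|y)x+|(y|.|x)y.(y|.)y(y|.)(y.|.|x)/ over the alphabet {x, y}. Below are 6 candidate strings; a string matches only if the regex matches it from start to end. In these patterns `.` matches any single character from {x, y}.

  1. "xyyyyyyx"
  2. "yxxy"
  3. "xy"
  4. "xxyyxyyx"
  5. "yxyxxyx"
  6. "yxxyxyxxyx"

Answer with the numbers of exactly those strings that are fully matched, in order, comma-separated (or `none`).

1 → match
2 → no match
3 → no match
4 → no match
5 → no match
6 → no match

1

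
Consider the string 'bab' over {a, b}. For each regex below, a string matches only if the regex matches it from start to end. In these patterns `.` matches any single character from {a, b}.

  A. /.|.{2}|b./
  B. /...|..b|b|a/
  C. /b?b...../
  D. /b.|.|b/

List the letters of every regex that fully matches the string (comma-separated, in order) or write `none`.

B

A → no match
B → match
C → no match
D → no match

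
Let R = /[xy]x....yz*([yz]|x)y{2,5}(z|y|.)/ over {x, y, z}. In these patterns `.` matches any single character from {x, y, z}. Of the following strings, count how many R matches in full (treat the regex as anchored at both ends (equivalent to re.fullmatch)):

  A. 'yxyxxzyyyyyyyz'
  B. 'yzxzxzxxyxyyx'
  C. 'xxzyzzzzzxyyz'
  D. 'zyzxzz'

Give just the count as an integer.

A → match
B → no match
C → no match
D. 'zyzxzz' → no match
Total matched: 1

1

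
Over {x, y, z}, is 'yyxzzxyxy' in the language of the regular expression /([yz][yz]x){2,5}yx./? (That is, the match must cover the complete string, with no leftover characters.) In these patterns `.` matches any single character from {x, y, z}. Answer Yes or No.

Yes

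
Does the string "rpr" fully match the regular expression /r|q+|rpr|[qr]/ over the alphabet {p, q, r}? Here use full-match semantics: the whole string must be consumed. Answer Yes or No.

Yes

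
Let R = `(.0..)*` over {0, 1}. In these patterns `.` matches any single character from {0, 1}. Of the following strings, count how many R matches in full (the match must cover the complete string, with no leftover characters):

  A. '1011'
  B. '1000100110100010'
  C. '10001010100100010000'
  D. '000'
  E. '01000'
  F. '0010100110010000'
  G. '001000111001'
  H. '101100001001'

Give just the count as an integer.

6

A → match
B → match
C → match
D → no match
E → no match
F → match
G → match
H → match
Total matched: 6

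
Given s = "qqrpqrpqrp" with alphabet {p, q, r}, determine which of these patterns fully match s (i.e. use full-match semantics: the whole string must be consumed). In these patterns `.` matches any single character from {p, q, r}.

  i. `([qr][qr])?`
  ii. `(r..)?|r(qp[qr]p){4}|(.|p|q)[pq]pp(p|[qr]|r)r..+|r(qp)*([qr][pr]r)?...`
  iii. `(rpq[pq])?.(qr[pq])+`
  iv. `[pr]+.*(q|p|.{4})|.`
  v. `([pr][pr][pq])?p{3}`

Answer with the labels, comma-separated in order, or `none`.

i → no match
ii → no match
iii → match
iv → no match
v → no match

iii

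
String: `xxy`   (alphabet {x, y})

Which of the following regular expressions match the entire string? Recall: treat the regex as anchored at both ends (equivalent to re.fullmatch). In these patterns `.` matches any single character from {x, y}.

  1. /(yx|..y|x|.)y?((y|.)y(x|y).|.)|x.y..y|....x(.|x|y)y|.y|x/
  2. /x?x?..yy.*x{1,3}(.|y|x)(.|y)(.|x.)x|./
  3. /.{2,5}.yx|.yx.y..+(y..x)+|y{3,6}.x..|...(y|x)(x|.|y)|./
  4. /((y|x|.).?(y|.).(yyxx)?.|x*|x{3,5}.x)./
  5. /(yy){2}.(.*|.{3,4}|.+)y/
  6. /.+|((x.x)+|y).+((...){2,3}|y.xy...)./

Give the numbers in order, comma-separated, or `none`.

4, 6

1 → no match
2 → no match
3 → no match
4 → match
5 → no match — must start with `yy`
6 → match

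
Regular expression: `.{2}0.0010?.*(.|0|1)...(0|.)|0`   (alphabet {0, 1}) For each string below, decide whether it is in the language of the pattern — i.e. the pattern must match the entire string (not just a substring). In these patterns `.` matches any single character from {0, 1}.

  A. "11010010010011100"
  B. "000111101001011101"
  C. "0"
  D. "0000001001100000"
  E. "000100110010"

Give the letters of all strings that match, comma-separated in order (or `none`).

A → match
B → no match
C → match
D → match
E → match

A, C, D, E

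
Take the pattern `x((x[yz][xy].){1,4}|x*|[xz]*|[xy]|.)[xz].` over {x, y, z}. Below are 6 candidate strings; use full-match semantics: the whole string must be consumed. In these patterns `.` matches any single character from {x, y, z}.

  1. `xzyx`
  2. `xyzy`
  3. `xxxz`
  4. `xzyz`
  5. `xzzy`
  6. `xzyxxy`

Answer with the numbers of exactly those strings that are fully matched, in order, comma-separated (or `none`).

1 → no match
2 → match
3 → match
4 → no match
5 → match
6 → no match

2, 3, 5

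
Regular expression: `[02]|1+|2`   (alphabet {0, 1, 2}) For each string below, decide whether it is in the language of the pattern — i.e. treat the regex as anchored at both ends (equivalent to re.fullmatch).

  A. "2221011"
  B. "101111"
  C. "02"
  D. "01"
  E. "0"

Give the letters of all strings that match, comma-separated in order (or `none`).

A. "2221011" → no match
B. "101111" → no match
C. "02" → no match
D. "01" → no match
E. "0" → match

E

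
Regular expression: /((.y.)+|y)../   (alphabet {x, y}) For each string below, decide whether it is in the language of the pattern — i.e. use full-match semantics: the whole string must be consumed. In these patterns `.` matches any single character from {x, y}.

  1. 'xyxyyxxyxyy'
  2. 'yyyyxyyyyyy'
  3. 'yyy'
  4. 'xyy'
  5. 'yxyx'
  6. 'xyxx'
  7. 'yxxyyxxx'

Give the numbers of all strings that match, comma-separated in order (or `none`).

1. 'xyxyyxxyxyy' → match
2. 'yyyyxyyyyyy' → no match
3. 'yyy' → match
4. 'xyy' → no match
5. 'yxyx' → no match
6. 'xyxx' → no match
7. 'yxxyyxxx' → no match

1, 3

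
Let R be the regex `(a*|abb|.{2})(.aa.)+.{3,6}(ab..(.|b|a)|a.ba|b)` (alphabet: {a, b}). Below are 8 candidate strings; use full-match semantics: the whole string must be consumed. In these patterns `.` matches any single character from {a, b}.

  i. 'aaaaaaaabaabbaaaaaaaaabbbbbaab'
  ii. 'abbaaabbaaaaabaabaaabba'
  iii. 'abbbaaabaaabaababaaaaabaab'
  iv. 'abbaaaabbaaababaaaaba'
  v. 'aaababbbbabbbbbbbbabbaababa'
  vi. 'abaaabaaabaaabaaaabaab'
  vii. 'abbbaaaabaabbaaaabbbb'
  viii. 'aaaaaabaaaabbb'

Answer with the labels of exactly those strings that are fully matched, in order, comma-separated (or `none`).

iii, vi, viii

i → no match
ii → no match
iii → match
iv → no match
v → no match
vi → match
vii → no match
viii → match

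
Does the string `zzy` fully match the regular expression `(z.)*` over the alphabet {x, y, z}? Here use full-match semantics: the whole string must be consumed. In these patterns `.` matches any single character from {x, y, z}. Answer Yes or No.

No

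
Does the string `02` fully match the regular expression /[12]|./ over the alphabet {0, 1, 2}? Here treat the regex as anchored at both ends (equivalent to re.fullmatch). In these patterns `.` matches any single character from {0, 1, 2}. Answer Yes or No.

No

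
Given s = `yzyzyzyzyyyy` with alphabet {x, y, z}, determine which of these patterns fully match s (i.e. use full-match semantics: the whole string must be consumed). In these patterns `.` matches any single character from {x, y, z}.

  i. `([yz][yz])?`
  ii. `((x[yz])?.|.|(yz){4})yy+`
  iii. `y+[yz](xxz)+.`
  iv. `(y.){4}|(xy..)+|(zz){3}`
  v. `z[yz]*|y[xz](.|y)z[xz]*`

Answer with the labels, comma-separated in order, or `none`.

ii

i → no match
ii → match
iii → no match
iv → no match
v → no match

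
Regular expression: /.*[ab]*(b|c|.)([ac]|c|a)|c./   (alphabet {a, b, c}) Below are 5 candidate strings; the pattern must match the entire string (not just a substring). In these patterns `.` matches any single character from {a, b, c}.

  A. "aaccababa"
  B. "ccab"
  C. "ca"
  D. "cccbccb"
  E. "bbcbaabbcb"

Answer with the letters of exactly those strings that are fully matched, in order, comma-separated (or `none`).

A → match
B → no match
C → match
D → no match
E → no match

A, C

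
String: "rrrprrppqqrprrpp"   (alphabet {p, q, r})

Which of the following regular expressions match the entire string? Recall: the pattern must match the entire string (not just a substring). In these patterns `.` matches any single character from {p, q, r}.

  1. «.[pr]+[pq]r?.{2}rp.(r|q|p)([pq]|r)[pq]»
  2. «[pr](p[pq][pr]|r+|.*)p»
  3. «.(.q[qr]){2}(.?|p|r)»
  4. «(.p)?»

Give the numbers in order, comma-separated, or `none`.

1, 2

1 → match
2 → match
3 → no match
4 → no match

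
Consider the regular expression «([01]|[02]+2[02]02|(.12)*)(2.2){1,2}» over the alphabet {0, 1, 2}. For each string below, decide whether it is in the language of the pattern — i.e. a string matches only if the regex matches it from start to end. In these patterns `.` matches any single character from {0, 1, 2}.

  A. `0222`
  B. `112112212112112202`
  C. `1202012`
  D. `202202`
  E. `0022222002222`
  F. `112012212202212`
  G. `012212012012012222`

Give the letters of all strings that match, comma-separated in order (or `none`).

A → match
B → match
C → no match
D → match
E → match
F → match
G → match

A, B, D, E, F, G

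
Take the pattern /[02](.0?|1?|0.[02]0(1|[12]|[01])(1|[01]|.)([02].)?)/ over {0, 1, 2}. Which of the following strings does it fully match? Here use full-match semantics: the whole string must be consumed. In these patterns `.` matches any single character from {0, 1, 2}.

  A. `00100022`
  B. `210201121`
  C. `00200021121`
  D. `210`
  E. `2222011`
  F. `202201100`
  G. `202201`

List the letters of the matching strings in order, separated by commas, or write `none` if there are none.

A → no match
B → no match
C → no match
D → match
E → no match
F → match
G → no match

D, F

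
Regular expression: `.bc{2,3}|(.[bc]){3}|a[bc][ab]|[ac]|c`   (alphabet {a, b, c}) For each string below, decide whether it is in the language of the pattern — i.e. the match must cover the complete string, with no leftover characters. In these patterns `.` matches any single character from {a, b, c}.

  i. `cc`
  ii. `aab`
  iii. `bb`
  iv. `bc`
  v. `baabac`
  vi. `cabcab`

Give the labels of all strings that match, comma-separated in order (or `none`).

i. `cc` → no match
ii. `aab` → no match
iii. `bb` → no match
iv. `bc` → no match
v. `baabac` → no match
vi. `cabcab` → no match

none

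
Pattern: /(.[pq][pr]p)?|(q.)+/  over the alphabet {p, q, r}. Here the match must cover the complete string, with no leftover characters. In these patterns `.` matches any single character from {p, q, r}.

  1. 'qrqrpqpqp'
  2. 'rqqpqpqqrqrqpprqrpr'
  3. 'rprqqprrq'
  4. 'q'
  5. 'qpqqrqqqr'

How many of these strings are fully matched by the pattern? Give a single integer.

0

1 → no match
2 → no match
3 → no match
4 → no match
5 → no match
Total matched: 0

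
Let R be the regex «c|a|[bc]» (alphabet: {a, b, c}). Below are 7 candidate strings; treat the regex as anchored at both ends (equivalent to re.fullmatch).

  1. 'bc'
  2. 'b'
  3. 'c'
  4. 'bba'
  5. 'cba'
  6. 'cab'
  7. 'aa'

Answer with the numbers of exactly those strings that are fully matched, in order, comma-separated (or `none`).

2, 3

1 → no match
2 → match
3 → match
4 → no match
5 → no match
6 → no match
7 → no match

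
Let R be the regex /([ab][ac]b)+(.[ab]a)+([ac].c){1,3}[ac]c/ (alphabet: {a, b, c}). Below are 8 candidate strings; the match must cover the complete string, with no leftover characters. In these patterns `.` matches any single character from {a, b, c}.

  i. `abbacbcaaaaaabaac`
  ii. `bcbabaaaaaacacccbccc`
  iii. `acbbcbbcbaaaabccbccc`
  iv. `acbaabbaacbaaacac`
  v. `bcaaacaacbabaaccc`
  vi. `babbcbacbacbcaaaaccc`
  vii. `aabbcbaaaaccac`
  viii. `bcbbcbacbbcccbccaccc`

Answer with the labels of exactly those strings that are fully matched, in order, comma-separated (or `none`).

ii, iii, iv, vi, vii

i → no match
ii → match
iii → match
iv → match
v → no match
vi → match
vii → match
viii → no match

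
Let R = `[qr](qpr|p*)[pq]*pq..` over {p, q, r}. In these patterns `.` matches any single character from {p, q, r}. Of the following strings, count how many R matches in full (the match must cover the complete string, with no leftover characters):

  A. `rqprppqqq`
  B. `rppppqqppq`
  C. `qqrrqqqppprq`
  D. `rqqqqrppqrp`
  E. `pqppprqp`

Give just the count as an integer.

1

A → match
B → no match
C → no match
D → no match
E → no match
Total matched: 1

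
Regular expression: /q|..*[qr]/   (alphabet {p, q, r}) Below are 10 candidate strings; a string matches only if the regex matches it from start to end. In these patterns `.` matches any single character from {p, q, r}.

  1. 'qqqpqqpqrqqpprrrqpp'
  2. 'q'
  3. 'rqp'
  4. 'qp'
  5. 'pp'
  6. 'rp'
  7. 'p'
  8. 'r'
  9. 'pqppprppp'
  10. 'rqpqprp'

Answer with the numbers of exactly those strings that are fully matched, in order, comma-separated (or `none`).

1 → no match
2 → match
3 → no match
4 → no match
5 → no match
6 → no match
7 → no match
8 → no match
9 → no match
10 → no match

2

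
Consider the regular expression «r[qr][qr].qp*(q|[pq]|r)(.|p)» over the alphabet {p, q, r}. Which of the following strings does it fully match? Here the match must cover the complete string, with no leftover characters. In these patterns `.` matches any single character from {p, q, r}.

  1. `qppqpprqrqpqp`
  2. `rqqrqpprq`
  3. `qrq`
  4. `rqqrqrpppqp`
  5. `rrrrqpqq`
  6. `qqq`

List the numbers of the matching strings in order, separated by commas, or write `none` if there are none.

1 → no match — must start with `r`
2 → match
3 → no match — must start with `r`
4 → no match
5 → match
6 → no match — must start with `r`

2, 5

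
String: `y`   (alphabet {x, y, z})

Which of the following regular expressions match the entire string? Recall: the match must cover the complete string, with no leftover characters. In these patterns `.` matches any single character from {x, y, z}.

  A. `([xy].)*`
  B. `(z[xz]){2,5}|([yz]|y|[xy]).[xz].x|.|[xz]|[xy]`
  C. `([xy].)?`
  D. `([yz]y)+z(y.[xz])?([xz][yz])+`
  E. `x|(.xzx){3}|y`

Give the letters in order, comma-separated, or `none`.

A → no match
B → match
C → no match
D → no match
E → match

B, E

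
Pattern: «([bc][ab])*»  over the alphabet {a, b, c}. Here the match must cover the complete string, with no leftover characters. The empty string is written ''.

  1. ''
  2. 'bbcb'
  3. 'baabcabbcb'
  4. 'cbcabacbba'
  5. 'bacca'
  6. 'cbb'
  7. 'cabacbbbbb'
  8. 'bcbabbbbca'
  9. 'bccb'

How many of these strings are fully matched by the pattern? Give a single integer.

1 → match
2 → match
3 → no match
4 → match
5 → no match
6 → no match
7 → match
8 → no match
9 → no match
Total matched: 4

4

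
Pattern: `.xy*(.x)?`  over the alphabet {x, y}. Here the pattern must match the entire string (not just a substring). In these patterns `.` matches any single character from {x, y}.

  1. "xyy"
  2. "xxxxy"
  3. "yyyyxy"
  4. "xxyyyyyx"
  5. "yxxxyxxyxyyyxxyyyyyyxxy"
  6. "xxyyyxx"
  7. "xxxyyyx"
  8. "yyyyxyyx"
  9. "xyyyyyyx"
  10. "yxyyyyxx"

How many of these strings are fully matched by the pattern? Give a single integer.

3

1 → no match
2 → no match
3 → no match
4 → match
5 → no match
6 → match
7 → no match
8 → no match
9 → no match
10 → match
Total matched: 3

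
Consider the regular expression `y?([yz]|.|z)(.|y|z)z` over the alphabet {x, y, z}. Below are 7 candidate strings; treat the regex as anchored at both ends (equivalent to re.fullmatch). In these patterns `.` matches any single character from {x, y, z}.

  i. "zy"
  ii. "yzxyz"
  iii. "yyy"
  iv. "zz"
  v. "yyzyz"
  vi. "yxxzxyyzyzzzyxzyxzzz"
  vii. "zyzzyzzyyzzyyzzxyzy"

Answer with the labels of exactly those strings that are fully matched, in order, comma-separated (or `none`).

i. "zy" → no match — must end with "z"
ii. "yzxyz" → no match
iii. "yyy" → no match — must end with "z"
iv. "zz" → no match
v. "yyzyz" → no match
vi → no match
vii → no match — must end with "z"

none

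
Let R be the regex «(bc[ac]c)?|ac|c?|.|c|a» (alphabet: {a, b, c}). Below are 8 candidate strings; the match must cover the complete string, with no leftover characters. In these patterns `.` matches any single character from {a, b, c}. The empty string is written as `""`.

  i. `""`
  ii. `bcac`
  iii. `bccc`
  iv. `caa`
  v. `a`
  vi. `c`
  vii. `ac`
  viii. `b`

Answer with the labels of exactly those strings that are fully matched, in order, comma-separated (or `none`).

i → match
ii → match
iii → match
iv → no match
v → match
vi → match
vii → match
viii → match

i, ii, iii, v, vi, vii, viii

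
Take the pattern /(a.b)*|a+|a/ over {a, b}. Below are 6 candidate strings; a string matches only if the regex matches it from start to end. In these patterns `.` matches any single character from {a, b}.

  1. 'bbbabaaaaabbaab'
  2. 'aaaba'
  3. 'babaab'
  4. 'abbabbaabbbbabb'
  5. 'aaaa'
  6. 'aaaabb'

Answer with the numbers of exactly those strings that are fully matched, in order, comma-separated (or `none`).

5

1 → no match
2. 'aaaba' → no match
3. 'babaab' → no match
4 → no match
5. 'aaaa' → match
6. 'aaaabb' → no match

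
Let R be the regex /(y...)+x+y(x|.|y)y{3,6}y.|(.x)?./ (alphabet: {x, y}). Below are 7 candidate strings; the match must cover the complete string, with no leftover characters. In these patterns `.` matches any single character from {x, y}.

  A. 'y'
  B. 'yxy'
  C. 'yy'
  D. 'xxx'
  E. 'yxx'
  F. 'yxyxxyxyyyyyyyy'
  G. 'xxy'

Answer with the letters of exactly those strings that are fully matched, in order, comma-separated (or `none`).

A, B, D, E, F, G

A → match
B → match
C → no match
D → match
E → match
F → match
G → match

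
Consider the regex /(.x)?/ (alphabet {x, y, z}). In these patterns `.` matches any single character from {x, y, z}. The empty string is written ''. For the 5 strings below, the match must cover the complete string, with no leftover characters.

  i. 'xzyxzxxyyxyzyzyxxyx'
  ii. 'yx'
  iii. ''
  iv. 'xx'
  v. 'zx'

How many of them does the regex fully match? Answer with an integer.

4

i → no match
ii → match
iii → match
iv → match
v → match
Total matched: 4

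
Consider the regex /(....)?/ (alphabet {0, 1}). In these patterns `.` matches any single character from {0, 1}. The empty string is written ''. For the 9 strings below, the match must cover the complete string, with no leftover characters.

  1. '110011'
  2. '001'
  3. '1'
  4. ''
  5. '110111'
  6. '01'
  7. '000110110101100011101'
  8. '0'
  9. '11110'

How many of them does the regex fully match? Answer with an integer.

1 → no match
2 → no match
3 → no match
4 → match
5 → no match
6 → no match
7 → no match
8 → no match
9 → no match
Total matched: 1

1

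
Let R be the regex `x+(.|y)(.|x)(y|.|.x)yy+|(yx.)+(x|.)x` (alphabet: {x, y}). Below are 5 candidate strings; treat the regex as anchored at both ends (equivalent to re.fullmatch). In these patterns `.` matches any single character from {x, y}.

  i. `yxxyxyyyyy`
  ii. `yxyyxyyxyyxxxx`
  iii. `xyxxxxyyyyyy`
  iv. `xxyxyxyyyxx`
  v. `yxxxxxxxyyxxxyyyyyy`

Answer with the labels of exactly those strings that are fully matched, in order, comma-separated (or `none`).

ii

i → no match
ii → match
iii → no match
iv → no match
v → no match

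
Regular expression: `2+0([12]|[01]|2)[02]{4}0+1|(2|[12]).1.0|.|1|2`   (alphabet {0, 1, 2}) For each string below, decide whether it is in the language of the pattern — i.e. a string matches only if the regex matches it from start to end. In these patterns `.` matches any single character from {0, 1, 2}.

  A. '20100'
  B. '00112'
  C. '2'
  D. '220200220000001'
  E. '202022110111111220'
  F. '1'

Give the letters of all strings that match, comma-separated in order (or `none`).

A → match
B → no match
C → match
D → match
E → no match
F → match

A, C, D, F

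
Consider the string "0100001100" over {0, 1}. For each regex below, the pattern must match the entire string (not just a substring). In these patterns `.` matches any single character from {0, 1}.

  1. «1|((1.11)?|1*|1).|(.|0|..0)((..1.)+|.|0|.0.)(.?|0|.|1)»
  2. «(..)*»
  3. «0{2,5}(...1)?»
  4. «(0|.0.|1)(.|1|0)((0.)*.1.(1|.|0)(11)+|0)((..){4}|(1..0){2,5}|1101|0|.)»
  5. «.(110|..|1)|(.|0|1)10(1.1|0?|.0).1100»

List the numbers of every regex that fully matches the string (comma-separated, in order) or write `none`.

1 → no match
2 → match
3 → no match
4 → no match
5 → match

2, 5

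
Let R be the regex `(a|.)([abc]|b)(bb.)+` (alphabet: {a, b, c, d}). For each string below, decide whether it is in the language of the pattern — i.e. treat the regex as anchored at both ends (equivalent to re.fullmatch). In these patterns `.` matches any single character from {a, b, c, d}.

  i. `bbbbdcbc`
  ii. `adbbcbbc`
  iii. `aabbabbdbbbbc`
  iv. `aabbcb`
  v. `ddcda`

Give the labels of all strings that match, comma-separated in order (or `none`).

none

i → no match
ii → no match
iii → no match
iv → no match
v → no match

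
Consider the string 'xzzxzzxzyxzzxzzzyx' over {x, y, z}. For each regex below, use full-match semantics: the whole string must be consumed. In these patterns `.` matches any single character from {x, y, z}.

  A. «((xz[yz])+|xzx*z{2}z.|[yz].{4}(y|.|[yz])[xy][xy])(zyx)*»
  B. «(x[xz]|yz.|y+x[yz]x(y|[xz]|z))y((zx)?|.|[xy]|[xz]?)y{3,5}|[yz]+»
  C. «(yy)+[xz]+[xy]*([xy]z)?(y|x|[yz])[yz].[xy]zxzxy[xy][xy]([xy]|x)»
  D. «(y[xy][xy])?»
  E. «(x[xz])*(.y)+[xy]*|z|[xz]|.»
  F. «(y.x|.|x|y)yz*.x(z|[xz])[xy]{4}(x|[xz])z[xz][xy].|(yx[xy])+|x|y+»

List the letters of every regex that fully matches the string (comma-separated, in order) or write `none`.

A → match
B → no match
C → no match — must start with 'yy'
D → no match
E → no match
F → no match

A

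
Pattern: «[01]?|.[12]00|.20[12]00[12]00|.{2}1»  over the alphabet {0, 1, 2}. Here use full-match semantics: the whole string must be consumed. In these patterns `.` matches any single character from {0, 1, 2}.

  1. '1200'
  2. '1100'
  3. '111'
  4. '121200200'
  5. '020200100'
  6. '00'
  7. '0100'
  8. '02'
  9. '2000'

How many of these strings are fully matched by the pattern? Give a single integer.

5

1. '1200' → match
2. '1100' → match
3. '111' → match
4. '121200200' → no match
5. '020200100' → match
6. '00' → no match
7. '0100' → match
8. '02' → no match
9. '2000' → no match
Total matched: 5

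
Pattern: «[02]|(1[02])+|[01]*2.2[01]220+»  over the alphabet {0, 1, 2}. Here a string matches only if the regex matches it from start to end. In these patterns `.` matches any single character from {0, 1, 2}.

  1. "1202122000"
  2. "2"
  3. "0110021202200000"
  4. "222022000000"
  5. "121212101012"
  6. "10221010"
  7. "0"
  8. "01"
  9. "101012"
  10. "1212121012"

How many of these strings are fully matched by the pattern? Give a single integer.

8

1. "1202122000" → match
2. "2" → match
3 → match
4. "222022000000" → match
5. "121212101012" → match
6. "10221010" → no match
7. "0" → match
8. "01" → no match
9. "101012" → match
10. "1212121012" → match
Total matched: 8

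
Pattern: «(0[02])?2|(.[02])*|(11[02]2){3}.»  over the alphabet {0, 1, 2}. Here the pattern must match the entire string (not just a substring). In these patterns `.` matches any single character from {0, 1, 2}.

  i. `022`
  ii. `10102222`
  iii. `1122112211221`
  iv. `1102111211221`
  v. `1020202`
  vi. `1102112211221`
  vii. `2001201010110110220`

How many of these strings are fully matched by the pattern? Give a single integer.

4

i → match
ii → match
iii → match
iv → no match
v → no match
vi → match
vii → no match
Total matched: 4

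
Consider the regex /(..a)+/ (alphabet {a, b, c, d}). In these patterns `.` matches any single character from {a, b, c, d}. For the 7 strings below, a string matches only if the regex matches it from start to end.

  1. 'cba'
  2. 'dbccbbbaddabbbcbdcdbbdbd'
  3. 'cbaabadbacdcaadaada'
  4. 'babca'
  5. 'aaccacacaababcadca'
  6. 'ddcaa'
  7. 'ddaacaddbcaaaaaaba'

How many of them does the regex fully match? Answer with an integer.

1

1. 'cba' → match
2 → no match — must end with 'a'
3 → no match
4. 'babca' → no match
5 → no match
6. 'ddcaa' → no match
7 → no match
Total matched: 1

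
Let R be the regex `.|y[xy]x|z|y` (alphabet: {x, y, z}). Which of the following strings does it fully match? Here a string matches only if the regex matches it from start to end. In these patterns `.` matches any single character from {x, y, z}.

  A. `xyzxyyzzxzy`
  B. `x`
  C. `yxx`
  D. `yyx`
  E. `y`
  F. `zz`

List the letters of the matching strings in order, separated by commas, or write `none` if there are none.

B, C, D, E

A. `xyzxyyzzxzy` → no match
B. `x` → match
C. `yxx` → match
D. `yyx` → match
E. `y` → match
F. `zz` → no match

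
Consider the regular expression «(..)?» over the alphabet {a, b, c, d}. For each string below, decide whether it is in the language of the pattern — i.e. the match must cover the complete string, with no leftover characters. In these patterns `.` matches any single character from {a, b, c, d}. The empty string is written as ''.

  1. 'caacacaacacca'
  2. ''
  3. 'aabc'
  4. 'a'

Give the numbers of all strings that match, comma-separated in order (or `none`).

2

1 → no match
2 → match
3 → no match
4 → no match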